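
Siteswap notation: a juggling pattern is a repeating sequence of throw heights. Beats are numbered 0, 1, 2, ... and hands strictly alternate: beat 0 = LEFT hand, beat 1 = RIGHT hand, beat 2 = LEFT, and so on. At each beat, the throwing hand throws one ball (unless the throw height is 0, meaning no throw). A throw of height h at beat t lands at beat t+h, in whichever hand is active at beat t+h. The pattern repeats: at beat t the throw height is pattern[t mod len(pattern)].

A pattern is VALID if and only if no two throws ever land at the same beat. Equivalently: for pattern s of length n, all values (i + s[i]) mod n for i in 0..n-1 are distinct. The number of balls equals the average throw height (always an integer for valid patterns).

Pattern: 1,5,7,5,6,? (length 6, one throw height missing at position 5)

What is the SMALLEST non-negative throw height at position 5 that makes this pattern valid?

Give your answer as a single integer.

i=0: (0 + 1) mod 6 = 1
i=1: (1 + 5) mod 6 = 0
i=2: (2 + 7) mod 6 = 3
i=3: (3 + 5) mod 6 = 2
i=4: (4 + 6) mod 6 = 4
i=5: s[i]=? (unknown)
Known residues: [0, 1, 2, 3, 4]; need a permutation of 0..5, so missing residue r = 5
Need (5 + s) mod 6 = 5; smallest s = (5 - 5) mod 6 = 0

Answer: 0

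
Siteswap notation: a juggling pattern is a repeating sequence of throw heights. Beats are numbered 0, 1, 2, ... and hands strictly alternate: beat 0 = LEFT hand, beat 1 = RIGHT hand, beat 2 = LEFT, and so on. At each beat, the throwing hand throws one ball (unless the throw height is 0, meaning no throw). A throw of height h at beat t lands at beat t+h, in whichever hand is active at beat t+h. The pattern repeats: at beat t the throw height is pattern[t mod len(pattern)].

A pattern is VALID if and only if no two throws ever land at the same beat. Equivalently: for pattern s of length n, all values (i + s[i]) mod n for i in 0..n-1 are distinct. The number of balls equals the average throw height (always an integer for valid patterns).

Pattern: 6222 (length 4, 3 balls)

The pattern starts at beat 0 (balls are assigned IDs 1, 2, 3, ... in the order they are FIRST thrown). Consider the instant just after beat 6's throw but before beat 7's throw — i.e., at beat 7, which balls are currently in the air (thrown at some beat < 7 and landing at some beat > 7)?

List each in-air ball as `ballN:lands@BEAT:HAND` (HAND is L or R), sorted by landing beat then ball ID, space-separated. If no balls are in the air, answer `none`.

Answer: ball1:lands@8:L ball3:lands@10:L

Derivation:
Beat 0 (L): throw ball1 h=6 -> lands@6:L; in-air after throw: [b1@6:L]
Beat 1 (R): throw ball2 h=2 -> lands@3:R; in-air after throw: [b2@3:R b1@6:L]
Beat 2 (L): throw ball3 h=2 -> lands@4:L; in-air after throw: [b2@3:R b3@4:L b1@6:L]
Beat 3 (R): throw ball2 h=2 -> lands@5:R; in-air after throw: [b3@4:L b2@5:R b1@6:L]
Beat 4 (L): throw ball3 h=6 -> lands@10:L; in-air after throw: [b2@5:R b1@6:L b3@10:L]
Beat 5 (R): throw ball2 h=2 -> lands@7:R; in-air after throw: [b1@6:L b2@7:R b3@10:L]
Beat 6 (L): throw ball1 h=2 -> lands@8:L; in-air after throw: [b2@7:R b1@8:L b3@10:L]
Beat 7 (R): throw ball2 h=2 -> lands@9:R; in-air after throw: [b1@8:L b2@9:R b3@10:L]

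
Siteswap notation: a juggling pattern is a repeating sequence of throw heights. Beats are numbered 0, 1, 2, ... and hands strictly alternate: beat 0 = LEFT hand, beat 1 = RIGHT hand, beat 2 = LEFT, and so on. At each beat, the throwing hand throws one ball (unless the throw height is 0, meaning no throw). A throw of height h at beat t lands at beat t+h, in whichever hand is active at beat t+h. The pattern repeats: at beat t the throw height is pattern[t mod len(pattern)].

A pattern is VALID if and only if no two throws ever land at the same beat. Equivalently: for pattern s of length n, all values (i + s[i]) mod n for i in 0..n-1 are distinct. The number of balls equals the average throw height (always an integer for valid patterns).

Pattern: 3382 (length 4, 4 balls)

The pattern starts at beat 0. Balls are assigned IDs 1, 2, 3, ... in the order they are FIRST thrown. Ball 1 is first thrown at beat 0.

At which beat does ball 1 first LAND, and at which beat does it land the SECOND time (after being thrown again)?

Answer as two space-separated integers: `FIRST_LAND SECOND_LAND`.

Beat 0 (L): throw ball1 h=3 -> lands@3:R; in-air after throw: [b1@3:R]
Beat 1 (R): throw ball2 h=3 -> lands@4:L; in-air after throw: [b1@3:R b2@4:L]
Beat 2 (L): throw ball3 h=8 -> lands@10:L; in-air after throw: [b1@3:R b2@4:L b3@10:L]
Beat 3 (R): throw ball1 h=2 -> lands@5:R; in-air after throw: [b2@4:L b1@5:R b3@10:L]
Beat 4 (L): throw ball2 h=3 -> lands@7:R; in-air after throw: [b1@5:R b2@7:R b3@10:L]
Beat 5 (R): throw ball1 h=3 -> lands@8:L; in-air after throw: [b2@7:R b1@8:L b3@10:L]
Ball 1: thrown@0 h=3 -> first land @3; rethrown@3 h=2 -> second land @5

Answer: 3 5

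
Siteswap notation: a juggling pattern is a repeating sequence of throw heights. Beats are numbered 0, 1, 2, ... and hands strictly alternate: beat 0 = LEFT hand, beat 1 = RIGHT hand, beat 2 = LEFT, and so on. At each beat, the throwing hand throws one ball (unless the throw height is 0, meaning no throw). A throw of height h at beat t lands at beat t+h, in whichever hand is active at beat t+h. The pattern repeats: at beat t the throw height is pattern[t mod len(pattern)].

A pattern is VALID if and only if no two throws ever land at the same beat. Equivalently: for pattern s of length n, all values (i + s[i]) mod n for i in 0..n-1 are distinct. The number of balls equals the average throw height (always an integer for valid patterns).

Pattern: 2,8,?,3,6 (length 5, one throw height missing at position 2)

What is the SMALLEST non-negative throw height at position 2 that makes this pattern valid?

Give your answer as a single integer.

i=0: (0 + 2) mod 5 = 2
i=1: (1 + 8) mod 5 = 4
i=2: s[i]=? (unknown)
i=3: (3 + 3) mod 5 = 1
i=4: (4 + 6) mod 5 = 0
Known residues: [0, 1, 2, 4]; need a permutation of 0..4, so missing residue r = 3
Need (2 + s) mod 5 = 3; smallest s = (3 - 2) mod 5 = 1

Answer: 1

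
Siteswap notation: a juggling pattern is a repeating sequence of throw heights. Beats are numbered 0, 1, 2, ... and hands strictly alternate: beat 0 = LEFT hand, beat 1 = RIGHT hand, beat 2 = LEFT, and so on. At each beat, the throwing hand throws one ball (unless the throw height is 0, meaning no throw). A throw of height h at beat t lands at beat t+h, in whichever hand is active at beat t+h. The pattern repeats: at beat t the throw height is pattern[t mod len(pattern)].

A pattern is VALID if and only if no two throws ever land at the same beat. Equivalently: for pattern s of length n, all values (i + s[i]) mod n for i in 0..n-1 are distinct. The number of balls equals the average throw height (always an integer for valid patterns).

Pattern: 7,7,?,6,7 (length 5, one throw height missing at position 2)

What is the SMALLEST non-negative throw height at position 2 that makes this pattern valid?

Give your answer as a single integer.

Answer: 3

Derivation:
i=0: (0 + 7) mod 5 = 2
i=1: (1 + 7) mod 5 = 3
i=2: s[i]=? (unknown)
i=3: (3 + 6) mod 5 = 4
i=4: (4 + 7) mod 5 = 1
Known residues: [1, 2, 3, 4]; need a permutation of 0..4, so missing residue r = 0
Need (2 + s) mod 5 = 0; smallest s = (0 - 2) mod 5 = 3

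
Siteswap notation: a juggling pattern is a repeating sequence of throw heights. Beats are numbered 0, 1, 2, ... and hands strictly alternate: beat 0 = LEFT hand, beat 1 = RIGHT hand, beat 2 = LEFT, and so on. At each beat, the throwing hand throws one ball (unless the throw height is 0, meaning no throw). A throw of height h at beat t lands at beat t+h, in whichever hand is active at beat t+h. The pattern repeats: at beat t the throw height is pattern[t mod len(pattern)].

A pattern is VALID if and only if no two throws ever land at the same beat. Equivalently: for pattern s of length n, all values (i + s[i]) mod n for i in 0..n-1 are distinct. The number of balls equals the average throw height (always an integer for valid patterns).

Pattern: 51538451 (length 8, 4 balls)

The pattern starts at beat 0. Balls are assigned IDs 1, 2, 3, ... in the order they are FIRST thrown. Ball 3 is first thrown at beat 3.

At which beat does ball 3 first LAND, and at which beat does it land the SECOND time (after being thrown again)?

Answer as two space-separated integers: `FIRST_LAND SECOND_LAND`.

Beat 0 (L): throw ball1 h=5 -> lands@5:R; in-air after throw: [b1@5:R]
Beat 1 (R): throw ball2 h=1 -> lands@2:L; in-air after throw: [b2@2:L b1@5:R]
Beat 2 (L): throw ball2 h=5 -> lands@7:R; in-air after throw: [b1@5:R b2@7:R]
Beat 3 (R): throw ball3 h=3 -> lands@6:L; in-air after throw: [b1@5:R b3@6:L b2@7:R]
Beat 4 (L): throw ball4 h=8 -> lands@12:L; in-air after throw: [b1@5:R b3@6:L b2@7:R b4@12:L]
Beat 5 (R): throw ball1 h=4 -> lands@9:R; in-air after throw: [b3@6:L b2@7:R b1@9:R b4@12:L]
Beat 6 (L): throw ball3 h=5 -> lands@11:R; in-air after throw: [b2@7:R b1@9:R b3@11:R b4@12:L]
Beat 7 (R): throw ball2 h=1 -> lands@8:L; in-air after throw: [b2@8:L b1@9:R b3@11:R b4@12:L]
Beat 8 (L): throw ball2 h=5 -> lands@13:R; in-air after throw: [b1@9:R b3@11:R b4@12:L b2@13:R]
Beat 9 (R): throw ball1 h=1 -> lands@10:L; in-air after throw: [b1@10:L b3@11:R b4@12:L b2@13:R]
Beat 10 (L): throw ball1 h=5 -> lands@15:R; in-air after throw: [b3@11:R b4@12:L b2@13:R b1@15:R]
Beat 11 (R): throw ball3 h=3 -> lands@14:L; in-air after throw: [b4@12:L b2@13:R b3@14:L b1@15:R]
Ball 3: thrown@3 h=3 -> first land @6; rethrown@6 h=5 -> second land @11

Answer: 6 11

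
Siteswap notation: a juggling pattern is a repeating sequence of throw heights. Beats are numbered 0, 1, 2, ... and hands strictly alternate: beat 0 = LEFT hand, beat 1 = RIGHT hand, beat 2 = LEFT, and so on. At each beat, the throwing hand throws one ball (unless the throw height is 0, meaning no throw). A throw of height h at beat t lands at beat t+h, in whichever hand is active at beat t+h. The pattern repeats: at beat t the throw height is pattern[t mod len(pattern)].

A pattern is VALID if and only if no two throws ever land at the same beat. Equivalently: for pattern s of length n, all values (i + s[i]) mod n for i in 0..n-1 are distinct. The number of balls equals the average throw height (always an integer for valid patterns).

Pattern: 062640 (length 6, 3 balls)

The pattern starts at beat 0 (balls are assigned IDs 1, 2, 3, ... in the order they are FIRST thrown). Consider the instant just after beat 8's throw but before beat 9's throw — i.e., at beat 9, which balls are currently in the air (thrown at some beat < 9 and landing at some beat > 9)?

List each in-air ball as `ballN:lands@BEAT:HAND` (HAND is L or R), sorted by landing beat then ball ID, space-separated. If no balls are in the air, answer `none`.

Beat 1 (R): throw ball1 h=6 -> lands@7:R; in-air after throw: [b1@7:R]
Beat 2 (L): throw ball2 h=2 -> lands@4:L; in-air after throw: [b2@4:L b1@7:R]
Beat 3 (R): throw ball3 h=6 -> lands@9:R; in-air after throw: [b2@4:L b1@7:R b3@9:R]
Beat 4 (L): throw ball2 h=4 -> lands@8:L; in-air after throw: [b1@7:R b2@8:L b3@9:R]
Beat 7 (R): throw ball1 h=6 -> lands@13:R; in-air after throw: [b2@8:L b3@9:R b1@13:R]
Beat 8 (L): throw ball2 h=2 -> lands@10:L; in-air after throw: [b3@9:R b2@10:L b1@13:R]
Beat 9 (R): throw ball3 h=6 -> lands@15:R; in-air after throw: [b2@10:L b1@13:R b3@15:R]

Answer: ball2:lands@10:L ball1:lands@13:R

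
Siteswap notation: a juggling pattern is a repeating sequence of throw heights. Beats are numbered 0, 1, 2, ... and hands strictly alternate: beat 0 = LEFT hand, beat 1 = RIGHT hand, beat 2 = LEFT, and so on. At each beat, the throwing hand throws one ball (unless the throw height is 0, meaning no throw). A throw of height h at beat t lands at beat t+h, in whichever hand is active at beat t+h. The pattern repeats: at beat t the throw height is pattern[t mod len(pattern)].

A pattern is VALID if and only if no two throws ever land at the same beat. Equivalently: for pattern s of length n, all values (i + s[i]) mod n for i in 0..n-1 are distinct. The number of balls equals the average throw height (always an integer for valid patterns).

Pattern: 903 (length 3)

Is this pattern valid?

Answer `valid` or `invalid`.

Answer: valid

Derivation:
i=0: (i + s[i]) mod n = (0 + 9) mod 3 = 0
i=1: (i + s[i]) mod n = (1 + 0) mod 3 = 1
i=2: (i + s[i]) mod n = (2 + 3) mod 3 = 2
Residues: [0, 1, 2], distinct: True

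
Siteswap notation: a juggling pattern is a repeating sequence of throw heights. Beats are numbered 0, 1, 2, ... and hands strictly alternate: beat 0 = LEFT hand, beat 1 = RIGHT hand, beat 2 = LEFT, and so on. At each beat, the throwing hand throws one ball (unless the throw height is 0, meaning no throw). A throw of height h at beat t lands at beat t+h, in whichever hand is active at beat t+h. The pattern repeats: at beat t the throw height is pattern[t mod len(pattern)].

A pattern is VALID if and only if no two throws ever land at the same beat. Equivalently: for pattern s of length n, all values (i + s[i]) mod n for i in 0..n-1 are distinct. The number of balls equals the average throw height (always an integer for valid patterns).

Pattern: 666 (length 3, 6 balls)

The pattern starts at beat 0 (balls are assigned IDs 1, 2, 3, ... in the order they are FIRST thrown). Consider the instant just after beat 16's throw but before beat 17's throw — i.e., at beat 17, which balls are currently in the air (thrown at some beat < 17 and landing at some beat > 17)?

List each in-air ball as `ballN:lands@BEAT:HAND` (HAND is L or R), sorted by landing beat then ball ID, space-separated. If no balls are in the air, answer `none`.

Answer: ball1:lands@18:L ball2:lands@19:R ball3:lands@20:L ball4:lands@21:R ball5:lands@22:L

Derivation:
Beat 0 (L): throw ball1 h=6 -> lands@6:L; in-air after throw: [b1@6:L]
Beat 1 (R): throw ball2 h=6 -> lands@7:R; in-air after throw: [b1@6:L b2@7:R]
Beat 2 (L): throw ball3 h=6 -> lands@8:L; in-air after throw: [b1@6:L b2@7:R b3@8:L]
Beat 3 (R): throw ball4 h=6 -> lands@9:R; in-air after throw: [b1@6:L b2@7:R b3@8:L b4@9:R]
Beat 4 (L): throw ball5 h=6 -> lands@10:L; in-air after throw: [b1@6:L b2@7:R b3@8:L b4@9:R b5@10:L]
Beat 5 (R): throw ball6 h=6 -> lands@11:R; in-air after throw: [b1@6:L b2@7:R b3@8:L b4@9:R b5@10:L b6@11:R]
Beat 6 (L): throw ball1 h=6 -> lands@12:L; in-air after throw: [b2@7:R b3@8:L b4@9:R b5@10:L b6@11:R b1@12:L]
Beat 7 (R): throw ball2 h=6 -> lands@13:R; in-air after throw: [b3@8:L b4@9:R b5@10:L b6@11:R b1@12:L b2@13:R]
Beat 8 (L): throw ball3 h=6 -> lands@14:L; in-air after throw: [b4@9:R b5@10:L b6@11:R b1@12:L b2@13:R b3@14:L]
Beat 9 (R): throw ball4 h=6 -> lands@15:R; in-air after throw: [b5@10:L b6@11:R b1@12:L b2@13:R b3@14:L b4@15:R]
Beat 10 (L): throw ball5 h=6 -> lands@16:L; in-air after throw: [b6@11:R b1@12:L b2@13:R b3@14:L b4@15:R b5@16:L]
Beat 11 (R): throw ball6 h=6 -> lands@17:R; in-air after throw: [b1@12:L b2@13:R b3@14:L b4@15:R b5@16:L b6@17:R]
Beat 12 (L): throw ball1 h=6 -> lands@18:L; in-air after throw: [b2@13:R b3@14:L b4@15:R b5@16:L b6@17:R b1@18:L]
Beat 13 (R): throw ball2 h=6 -> lands@19:R; in-air after throw: [b3@14:L b4@15:R b5@16:L b6@17:R b1@18:L b2@19:R]
Beat 14 (L): throw ball3 h=6 -> lands@20:L; in-air after throw: [b4@15:R b5@16:L b6@17:R b1@18:L b2@19:R b3@20:L]
Beat 15 (R): throw ball4 h=6 -> lands@21:R; in-air after throw: [b5@16:L b6@17:R b1@18:L b2@19:R b3@20:L b4@21:R]
Beat 16 (L): throw ball5 h=6 -> lands@22:L; in-air after throw: [b6@17:R b1@18:L b2@19:R b3@20:L b4@21:R b5@22:L]
Beat 17 (R): throw ball6 h=6 -> lands@23:R; in-air after throw: [b1@18:L b2@19:R b3@20:L b4@21:R b5@22:L b6@23:R]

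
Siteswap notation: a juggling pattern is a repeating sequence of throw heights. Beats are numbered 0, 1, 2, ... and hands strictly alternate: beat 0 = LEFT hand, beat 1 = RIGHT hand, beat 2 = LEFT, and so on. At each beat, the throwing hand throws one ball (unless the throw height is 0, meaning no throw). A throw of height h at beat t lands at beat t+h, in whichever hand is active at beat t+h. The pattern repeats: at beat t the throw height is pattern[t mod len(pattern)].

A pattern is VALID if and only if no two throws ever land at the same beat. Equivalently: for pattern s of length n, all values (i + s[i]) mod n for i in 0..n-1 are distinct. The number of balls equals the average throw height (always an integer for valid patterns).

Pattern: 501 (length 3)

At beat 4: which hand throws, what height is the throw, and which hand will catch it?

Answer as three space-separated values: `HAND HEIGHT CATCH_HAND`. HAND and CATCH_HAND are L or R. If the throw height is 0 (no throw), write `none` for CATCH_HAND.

Answer: L 0 none

Derivation:
Beat 4: 4 mod 2 = 0, so hand = L
Throw height = pattern[4 mod 3] = pattern[1] = 0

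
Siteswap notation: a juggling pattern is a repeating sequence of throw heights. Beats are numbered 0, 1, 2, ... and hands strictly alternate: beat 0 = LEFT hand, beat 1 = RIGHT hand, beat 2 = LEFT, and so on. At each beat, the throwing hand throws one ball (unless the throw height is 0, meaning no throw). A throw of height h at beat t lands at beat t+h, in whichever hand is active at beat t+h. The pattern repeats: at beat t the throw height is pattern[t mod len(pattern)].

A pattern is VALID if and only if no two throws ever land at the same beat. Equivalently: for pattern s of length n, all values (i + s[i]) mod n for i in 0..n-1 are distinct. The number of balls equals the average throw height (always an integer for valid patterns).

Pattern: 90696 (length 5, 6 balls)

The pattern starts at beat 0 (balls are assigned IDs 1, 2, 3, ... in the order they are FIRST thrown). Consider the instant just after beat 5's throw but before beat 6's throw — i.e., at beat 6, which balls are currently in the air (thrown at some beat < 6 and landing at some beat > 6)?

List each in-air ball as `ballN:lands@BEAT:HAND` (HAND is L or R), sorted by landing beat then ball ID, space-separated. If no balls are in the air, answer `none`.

Beat 0 (L): throw ball1 h=9 -> lands@9:R; in-air after throw: [b1@9:R]
Beat 2 (L): throw ball2 h=6 -> lands@8:L; in-air after throw: [b2@8:L b1@9:R]
Beat 3 (R): throw ball3 h=9 -> lands@12:L; in-air after throw: [b2@8:L b1@9:R b3@12:L]
Beat 4 (L): throw ball4 h=6 -> lands@10:L; in-air after throw: [b2@8:L b1@9:R b4@10:L b3@12:L]
Beat 5 (R): throw ball5 h=9 -> lands@14:L; in-air after throw: [b2@8:L b1@9:R b4@10:L b3@12:L b5@14:L]

Answer: ball2:lands@8:L ball1:lands@9:R ball4:lands@10:L ball3:lands@12:L ball5:lands@14:L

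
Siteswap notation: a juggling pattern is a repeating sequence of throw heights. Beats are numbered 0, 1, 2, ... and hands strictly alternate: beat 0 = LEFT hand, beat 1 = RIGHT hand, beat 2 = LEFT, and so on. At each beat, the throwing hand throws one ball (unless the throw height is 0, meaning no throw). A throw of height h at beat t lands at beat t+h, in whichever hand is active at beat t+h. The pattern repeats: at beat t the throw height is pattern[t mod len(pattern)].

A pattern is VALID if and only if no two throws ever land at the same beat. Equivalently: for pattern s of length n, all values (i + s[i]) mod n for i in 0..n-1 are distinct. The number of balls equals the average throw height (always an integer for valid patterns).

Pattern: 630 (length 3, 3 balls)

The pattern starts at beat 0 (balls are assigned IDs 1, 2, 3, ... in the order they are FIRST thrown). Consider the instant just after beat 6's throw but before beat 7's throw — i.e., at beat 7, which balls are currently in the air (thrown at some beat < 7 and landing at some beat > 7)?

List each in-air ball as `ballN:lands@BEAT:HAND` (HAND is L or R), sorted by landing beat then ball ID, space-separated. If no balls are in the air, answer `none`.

Answer: ball3:lands@9:R ball1:lands@12:L

Derivation:
Beat 0 (L): throw ball1 h=6 -> lands@6:L; in-air after throw: [b1@6:L]
Beat 1 (R): throw ball2 h=3 -> lands@4:L; in-air after throw: [b2@4:L b1@6:L]
Beat 3 (R): throw ball3 h=6 -> lands@9:R; in-air after throw: [b2@4:L b1@6:L b3@9:R]
Beat 4 (L): throw ball2 h=3 -> lands@7:R; in-air after throw: [b1@6:L b2@7:R b3@9:R]
Beat 6 (L): throw ball1 h=6 -> lands@12:L; in-air after throw: [b2@7:R b3@9:R b1@12:L]
Beat 7 (R): throw ball2 h=3 -> lands@10:L; in-air after throw: [b3@9:R b2@10:L b1@12:L]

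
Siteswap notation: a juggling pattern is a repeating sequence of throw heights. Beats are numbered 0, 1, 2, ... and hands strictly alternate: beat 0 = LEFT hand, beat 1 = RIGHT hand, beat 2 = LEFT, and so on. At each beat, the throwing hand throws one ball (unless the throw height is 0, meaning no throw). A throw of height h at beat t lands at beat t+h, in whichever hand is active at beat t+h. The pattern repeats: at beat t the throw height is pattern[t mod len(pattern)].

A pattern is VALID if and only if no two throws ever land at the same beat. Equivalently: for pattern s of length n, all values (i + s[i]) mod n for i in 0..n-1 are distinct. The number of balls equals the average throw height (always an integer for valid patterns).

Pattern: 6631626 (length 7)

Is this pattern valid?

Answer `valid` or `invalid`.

Answer: invalid

Derivation:
i=0: (i + s[i]) mod n = (0 + 6) mod 7 = 6
i=1: (i + s[i]) mod n = (1 + 6) mod 7 = 0
i=2: (i + s[i]) mod n = (2 + 3) mod 7 = 5
i=3: (i + s[i]) mod n = (3 + 1) mod 7 = 4
i=4: (i + s[i]) mod n = (4 + 6) mod 7 = 3
i=5: (i + s[i]) mod n = (5 + 2) mod 7 = 0
i=6: (i + s[i]) mod n = (6 + 6) mod 7 = 5
Residues: [6, 0, 5, 4, 3, 0, 5], distinct: False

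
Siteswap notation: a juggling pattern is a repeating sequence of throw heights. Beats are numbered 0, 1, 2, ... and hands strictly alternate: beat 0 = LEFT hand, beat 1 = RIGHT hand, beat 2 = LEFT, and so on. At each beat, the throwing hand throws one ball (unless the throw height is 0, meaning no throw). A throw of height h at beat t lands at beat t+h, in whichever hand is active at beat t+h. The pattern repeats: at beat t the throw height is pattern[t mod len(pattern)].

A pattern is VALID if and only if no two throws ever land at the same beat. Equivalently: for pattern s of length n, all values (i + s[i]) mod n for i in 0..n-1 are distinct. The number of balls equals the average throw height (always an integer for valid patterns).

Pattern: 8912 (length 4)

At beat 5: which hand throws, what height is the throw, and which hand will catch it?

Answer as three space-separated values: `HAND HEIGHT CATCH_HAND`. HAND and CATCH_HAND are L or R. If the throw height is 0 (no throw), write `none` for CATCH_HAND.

Beat 5: 5 mod 2 = 1, so hand = R
Throw height = pattern[5 mod 4] = pattern[1] = 9
Lands at beat 5+9=14, 14 mod 2 = 0, so catch hand = L

Answer: R 9 L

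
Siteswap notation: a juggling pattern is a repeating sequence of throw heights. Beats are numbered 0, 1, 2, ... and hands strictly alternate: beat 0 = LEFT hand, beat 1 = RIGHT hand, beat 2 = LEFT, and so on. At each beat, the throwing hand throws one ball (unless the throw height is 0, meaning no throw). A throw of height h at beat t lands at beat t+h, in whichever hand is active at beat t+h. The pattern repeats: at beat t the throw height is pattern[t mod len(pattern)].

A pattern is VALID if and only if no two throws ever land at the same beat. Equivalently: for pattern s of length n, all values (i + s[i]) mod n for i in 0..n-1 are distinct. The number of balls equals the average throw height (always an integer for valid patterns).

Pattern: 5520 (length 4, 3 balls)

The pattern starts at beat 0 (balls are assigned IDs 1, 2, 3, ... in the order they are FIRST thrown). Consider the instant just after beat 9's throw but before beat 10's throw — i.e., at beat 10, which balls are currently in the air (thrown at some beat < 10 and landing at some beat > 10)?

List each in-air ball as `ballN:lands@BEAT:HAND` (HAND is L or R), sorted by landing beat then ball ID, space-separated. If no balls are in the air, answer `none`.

Answer: ball2:lands@13:R ball3:lands@14:L

Derivation:
Beat 0 (L): throw ball1 h=5 -> lands@5:R; in-air after throw: [b1@5:R]
Beat 1 (R): throw ball2 h=5 -> lands@6:L; in-air after throw: [b1@5:R b2@6:L]
Beat 2 (L): throw ball3 h=2 -> lands@4:L; in-air after throw: [b3@4:L b1@5:R b2@6:L]
Beat 4 (L): throw ball3 h=5 -> lands@9:R; in-air after throw: [b1@5:R b2@6:L b3@9:R]
Beat 5 (R): throw ball1 h=5 -> lands@10:L; in-air after throw: [b2@6:L b3@9:R b1@10:L]
Beat 6 (L): throw ball2 h=2 -> lands@8:L; in-air after throw: [b2@8:L b3@9:R b1@10:L]
Beat 8 (L): throw ball2 h=5 -> lands@13:R; in-air after throw: [b3@9:R b1@10:L b2@13:R]
Beat 9 (R): throw ball3 h=5 -> lands@14:L; in-air after throw: [b1@10:L b2@13:R b3@14:L]
Beat 10 (L): throw ball1 h=2 -> lands@12:L; in-air after throw: [b1@12:L b2@13:R b3@14:L]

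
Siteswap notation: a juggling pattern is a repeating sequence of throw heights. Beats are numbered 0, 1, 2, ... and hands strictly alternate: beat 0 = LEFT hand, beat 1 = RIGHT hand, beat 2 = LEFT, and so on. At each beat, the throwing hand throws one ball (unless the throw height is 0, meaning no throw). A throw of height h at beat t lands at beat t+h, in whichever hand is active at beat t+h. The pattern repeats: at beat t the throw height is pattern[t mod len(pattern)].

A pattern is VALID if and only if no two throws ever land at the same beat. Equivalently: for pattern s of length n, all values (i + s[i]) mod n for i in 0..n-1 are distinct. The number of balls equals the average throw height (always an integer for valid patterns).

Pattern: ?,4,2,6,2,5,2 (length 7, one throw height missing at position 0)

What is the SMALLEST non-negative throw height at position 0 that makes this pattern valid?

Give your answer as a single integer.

i=0: s[i]=? (unknown)
i=1: (1 + 4) mod 7 = 5
i=2: (2 + 2) mod 7 = 4
i=3: (3 + 6) mod 7 = 2
i=4: (4 + 2) mod 7 = 6
i=5: (5 + 5) mod 7 = 3
i=6: (6 + 2) mod 7 = 1
Known residues: [1, 2, 3, 4, 5, 6]; need a permutation of 0..6, so missing residue r = 0
Need (0 + s) mod 7 = 0; smallest s = (0 - 0) mod 7 = 0

Answer: 0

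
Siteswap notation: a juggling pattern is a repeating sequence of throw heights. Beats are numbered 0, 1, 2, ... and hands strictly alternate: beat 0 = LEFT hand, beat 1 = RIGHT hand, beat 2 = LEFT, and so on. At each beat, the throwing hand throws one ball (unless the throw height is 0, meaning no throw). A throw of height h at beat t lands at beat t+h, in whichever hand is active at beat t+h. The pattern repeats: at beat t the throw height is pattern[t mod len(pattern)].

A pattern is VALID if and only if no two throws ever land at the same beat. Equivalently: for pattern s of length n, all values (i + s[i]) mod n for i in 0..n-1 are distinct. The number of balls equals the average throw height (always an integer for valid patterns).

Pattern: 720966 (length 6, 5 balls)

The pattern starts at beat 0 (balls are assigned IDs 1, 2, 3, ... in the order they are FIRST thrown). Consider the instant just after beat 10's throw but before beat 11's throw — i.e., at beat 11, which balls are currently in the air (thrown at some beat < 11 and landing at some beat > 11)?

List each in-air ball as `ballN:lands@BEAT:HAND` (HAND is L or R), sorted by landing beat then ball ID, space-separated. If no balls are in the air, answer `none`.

Answer: ball2:lands@12:L ball5:lands@13:R ball3:lands@16:L ball1:lands@18:L

Derivation:
Beat 0 (L): throw ball1 h=7 -> lands@7:R; in-air after throw: [b1@7:R]
Beat 1 (R): throw ball2 h=2 -> lands@3:R; in-air after throw: [b2@3:R b1@7:R]
Beat 3 (R): throw ball2 h=9 -> lands@12:L; in-air after throw: [b1@7:R b2@12:L]
Beat 4 (L): throw ball3 h=6 -> lands@10:L; in-air after throw: [b1@7:R b3@10:L b2@12:L]
Beat 5 (R): throw ball4 h=6 -> lands@11:R; in-air after throw: [b1@7:R b3@10:L b4@11:R b2@12:L]
Beat 6 (L): throw ball5 h=7 -> lands@13:R; in-air after throw: [b1@7:R b3@10:L b4@11:R b2@12:L b5@13:R]
Beat 7 (R): throw ball1 h=2 -> lands@9:R; in-air after throw: [b1@9:R b3@10:L b4@11:R b2@12:L b5@13:R]
Beat 9 (R): throw ball1 h=9 -> lands@18:L; in-air after throw: [b3@10:L b4@11:R b2@12:L b5@13:R b1@18:L]
Beat 10 (L): throw ball3 h=6 -> lands@16:L; in-air after throw: [b4@11:R b2@12:L b5@13:R b3@16:L b1@18:L]
Beat 11 (R): throw ball4 h=6 -> lands@17:R; in-air after throw: [b2@12:L b5@13:R b3@16:L b4@17:R b1@18:L]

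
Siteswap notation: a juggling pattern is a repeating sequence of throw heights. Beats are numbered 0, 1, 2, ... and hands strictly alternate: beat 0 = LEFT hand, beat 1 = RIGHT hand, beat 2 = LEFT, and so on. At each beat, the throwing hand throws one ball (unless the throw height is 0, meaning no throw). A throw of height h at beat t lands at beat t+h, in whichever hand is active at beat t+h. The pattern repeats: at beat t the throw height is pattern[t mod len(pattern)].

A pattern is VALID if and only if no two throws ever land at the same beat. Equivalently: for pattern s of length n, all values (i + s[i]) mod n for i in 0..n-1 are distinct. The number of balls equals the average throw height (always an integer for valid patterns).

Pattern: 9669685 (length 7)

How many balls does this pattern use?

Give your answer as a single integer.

Pattern = [9, 6, 6, 9, 6, 8, 5], length n = 7
  position 0: throw height = 9, running sum = 9
  position 1: throw height = 6, running sum = 15
  position 2: throw height = 6, running sum = 21
  position 3: throw height = 9, running sum = 30
  position 4: throw height = 6, running sum = 36
  position 5: throw height = 8, running sum = 44
  position 6: throw height = 5, running sum = 49
Total sum = 49; balls = sum / n = 49 / 7 = 7

Answer: 7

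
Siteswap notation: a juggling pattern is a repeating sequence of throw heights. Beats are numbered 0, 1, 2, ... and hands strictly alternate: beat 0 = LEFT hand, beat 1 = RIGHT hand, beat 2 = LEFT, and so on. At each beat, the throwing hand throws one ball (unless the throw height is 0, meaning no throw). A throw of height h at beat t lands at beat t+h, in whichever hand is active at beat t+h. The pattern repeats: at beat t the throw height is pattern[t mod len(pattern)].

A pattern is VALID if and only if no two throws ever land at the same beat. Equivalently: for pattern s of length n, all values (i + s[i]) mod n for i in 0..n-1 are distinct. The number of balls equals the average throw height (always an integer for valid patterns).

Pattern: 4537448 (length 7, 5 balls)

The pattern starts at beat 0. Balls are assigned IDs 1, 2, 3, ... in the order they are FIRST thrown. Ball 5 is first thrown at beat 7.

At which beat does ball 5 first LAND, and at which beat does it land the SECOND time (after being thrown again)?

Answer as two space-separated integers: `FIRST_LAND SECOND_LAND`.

Answer: 11 15

Derivation:
Beat 0 (L): throw ball1 h=4 -> lands@4:L; in-air after throw: [b1@4:L]
Beat 1 (R): throw ball2 h=5 -> lands@6:L; in-air after throw: [b1@4:L b2@6:L]
Beat 2 (L): throw ball3 h=3 -> lands@5:R; in-air after throw: [b1@4:L b3@5:R b2@6:L]
Beat 3 (R): throw ball4 h=7 -> lands@10:L; in-air after throw: [b1@4:L b3@5:R b2@6:L b4@10:L]
Beat 4 (L): throw ball1 h=4 -> lands@8:L; in-air after throw: [b3@5:R b2@6:L b1@8:L b4@10:L]
Beat 5 (R): throw ball3 h=4 -> lands@9:R; in-air after throw: [b2@6:L b1@8:L b3@9:R b4@10:L]
Beat 6 (L): throw ball2 h=8 -> lands@14:L; in-air after throw: [b1@8:L b3@9:R b4@10:L b2@14:L]
Beat 7 (R): throw ball5 h=4 -> lands@11:R; in-air after throw: [b1@8:L b3@9:R b4@10:L b5@11:R b2@14:L]
Beat 8 (L): throw ball1 h=5 -> lands@13:R; in-air after throw: [b3@9:R b4@10:L b5@11:R b1@13:R b2@14:L]
Beat 9 (R): throw ball3 h=3 -> lands@12:L; in-air after throw: [b4@10:L b5@11:R b3@12:L b1@13:R b2@14:L]
Beat 10 (L): throw ball4 h=7 -> lands@17:R; in-air after throw: [b5@11:R b3@12:L b1@13:R b2@14:L b4@17:R]
Beat 11 (R): throw ball5 h=4 -> lands@15:R; in-air after throw: [b3@12:L b1@13:R b2@14:L b5@15:R b4@17:R]
Beat 12 (L): throw ball3 h=4 -> lands@16:L; in-air after throw: [b1@13:R b2@14:L b5@15:R b3@16:L b4@17:R]
Beat 13 (R): throw ball1 h=8 -> lands@21:R; in-air after throw: [b2@14:L b5@15:R b3@16:L b4@17:R b1@21:R]
Beat 14 (L): throw ball2 h=4 -> lands@18:L; in-air after throw: [b5@15:R b3@16:L b4@17:R b2@18:L b1@21:R]
Beat 15 (R): throw ball5 h=5 -> lands@20:L; in-air after throw: [b3@16:L b4@17:R b2@18:L b5@20:L b1@21:R]
Ball 5: thrown@7 h=4 -> first land @11; rethrown@11 h=4 -> second land @15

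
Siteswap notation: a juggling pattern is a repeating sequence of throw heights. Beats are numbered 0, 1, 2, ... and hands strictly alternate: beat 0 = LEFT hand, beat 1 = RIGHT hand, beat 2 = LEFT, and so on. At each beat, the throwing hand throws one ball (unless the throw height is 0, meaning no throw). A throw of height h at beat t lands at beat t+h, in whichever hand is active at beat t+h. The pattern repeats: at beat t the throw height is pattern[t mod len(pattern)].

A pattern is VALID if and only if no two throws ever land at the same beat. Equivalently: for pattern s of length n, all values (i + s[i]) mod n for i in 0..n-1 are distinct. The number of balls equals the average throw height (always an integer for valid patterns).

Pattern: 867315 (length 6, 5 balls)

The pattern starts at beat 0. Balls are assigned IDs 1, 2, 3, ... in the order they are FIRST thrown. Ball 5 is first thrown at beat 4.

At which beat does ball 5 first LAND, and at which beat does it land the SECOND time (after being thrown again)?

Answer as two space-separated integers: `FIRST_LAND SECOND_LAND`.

Beat 0 (L): throw ball1 h=8 -> lands@8:L; in-air after throw: [b1@8:L]
Beat 1 (R): throw ball2 h=6 -> lands@7:R; in-air after throw: [b2@7:R b1@8:L]
Beat 2 (L): throw ball3 h=7 -> lands@9:R; in-air after throw: [b2@7:R b1@8:L b3@9:R]
Beat 3 (R): throw ball4 h=3 -> lands@6:L; in-air after throw: [b4@6:L b2@7:R b1@8:L b3@9:R]
Beat 4 (L): throw ball5 h=1 -> lands@5:R; in-air after throw: [b5@5:R b4@6:L b2@7:R b1@8:L b3@9:R]
Beat 5 (R): throw ball5 h=5 -> lands@10:L; in-air after throw: [b4@6:L b2@7:R b1@8:L b3@9:R b5@10:L]
Beat 6 (L): throw ball4 h=8 -> lands@14:L; in-air after throw: [b2@7:R b1@8:L b3@9:R b5@10:L b4@14:L]
Beat 7 (R): throw ball2 h=6 -> lands@13:R; in-air after throw: [b1@8:L b3@9:R b5@10:L b2@13:R b4@14:L]
Beat 8 (L): throw ball1 h=7 -> lands@15:R; in-air after throw: [b3@9:R b5@10:L b2@13:R b4@14:L b1@15:R]
Beat 9 (R): throw ball3 h=3 -> lands@12:L; in-air after throw: [b5@10:L b3@12:L b2@13:R b4@14:L b1@15:R]
Beat 10 (L): throw ball5 h=1 -> lands@11:R; in-air after throw: [b5@11:R b3@12:L b2@13:R b4@14:L b1@15:R]
Ball 5: thrown@4 h=1 -> first land @5; rethrown@5 h=5 -> second land @10

Answer: 5 10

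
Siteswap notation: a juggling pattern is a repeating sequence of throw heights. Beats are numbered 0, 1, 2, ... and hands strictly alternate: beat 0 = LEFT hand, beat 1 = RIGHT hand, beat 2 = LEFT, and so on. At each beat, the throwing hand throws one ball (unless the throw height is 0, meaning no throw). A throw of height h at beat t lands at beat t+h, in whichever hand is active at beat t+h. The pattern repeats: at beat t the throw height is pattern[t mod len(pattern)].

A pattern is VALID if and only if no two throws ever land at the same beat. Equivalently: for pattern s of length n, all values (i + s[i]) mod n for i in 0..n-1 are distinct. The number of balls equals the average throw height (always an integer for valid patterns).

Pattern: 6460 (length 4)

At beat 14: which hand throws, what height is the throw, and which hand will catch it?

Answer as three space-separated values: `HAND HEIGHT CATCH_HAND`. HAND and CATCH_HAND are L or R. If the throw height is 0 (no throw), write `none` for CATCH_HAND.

Beat 14: 14 mod 2 = 0, so hand = L
Throw height = pattern[14 mod 4] = pattern[2] = 6
Lands at beat 14+6=20, 20 mod 2 = 0, so catch hand = L

Answer: L 6 L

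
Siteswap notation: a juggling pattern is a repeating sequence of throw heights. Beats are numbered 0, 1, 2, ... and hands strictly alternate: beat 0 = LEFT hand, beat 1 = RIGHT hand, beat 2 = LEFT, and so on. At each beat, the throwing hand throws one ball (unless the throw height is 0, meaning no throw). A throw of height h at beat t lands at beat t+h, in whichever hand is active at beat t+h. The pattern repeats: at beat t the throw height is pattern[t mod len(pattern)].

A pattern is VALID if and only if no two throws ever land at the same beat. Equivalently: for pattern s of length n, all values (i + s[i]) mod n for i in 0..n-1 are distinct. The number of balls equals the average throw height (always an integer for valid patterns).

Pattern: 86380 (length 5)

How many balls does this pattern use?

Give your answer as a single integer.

Answer: 5

Derivation:
Pattern = [8, 6, 3, 8, 0], length n = 5
  position 0: throw height = 8, running sum = 8
  position 1: throw height = 6, running sum = 14
  position 2: throw height = 3, running sum = 17
  position 3: throw height = 8, running sum = 25
  position 4: throw height = 0, running sum = 25
Total sum = 25; balls = sum / n = 25 / 5 = 5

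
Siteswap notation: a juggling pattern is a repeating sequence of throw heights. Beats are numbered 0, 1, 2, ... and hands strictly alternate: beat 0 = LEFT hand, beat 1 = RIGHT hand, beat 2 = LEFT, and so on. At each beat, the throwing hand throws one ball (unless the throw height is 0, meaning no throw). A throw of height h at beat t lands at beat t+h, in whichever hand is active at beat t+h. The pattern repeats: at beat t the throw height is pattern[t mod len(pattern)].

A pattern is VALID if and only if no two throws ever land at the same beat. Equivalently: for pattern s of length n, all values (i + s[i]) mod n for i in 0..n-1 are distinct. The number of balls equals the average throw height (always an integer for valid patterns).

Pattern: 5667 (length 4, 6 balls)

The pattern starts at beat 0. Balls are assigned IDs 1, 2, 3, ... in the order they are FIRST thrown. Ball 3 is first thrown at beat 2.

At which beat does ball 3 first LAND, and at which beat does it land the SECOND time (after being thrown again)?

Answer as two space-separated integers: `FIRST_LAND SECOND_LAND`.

Beat 0 (L): throw ball1 h=5 -> lands@5:R; in-air after throw: [b1@5:R]
Beat 1 (R): throw ball2 h=6 -> lands@7:R; in-air after throw: [b1@5:R b2@7:R]
Beat 2 (L): throw ball3 h=6 -> lands@8:L; in-air after throw: [b1@5:R b2@7:R b3@8:L]
Beat 3 (R): throw ball4 h=7 -> lands@10:L; in-air after throw: [b1@5:R b2@7:R b3@8:L b4@10:L]
Beat 4 (L): throw ball5 h=5 -> lands@9:R; in-air after throw: [b1@5:R b2@7:R b3@8:L b5@9:R b4@10:L]
Beat 5 (R): throw ball1 h=6 -> lands@11:R; in-air after throw: [b2@7:R b3@8:L b5@9:R b4@10:L b1@11:R]
Beat 6 (L): throw ball6 h=6 -> lands@12:L; in-air after throw: [b2@7:R b3@8:L b5@9:R b4@10:L b1@11:R b6@12:L]
Beat 7 (R): throw ball2 h=7 -> lands@14:L; in-air after throw: [b3@8:L b5@9:R b4@10:L b1@11:R b6@12:L b2@14:L]
Beat 8 (L): throw ball3 h=5 -> lands@13:R; in-air after throw: [b5@9:R b4@10:L b1@11:R b6@12:L b3@13:R b2@14:L]
Beat 9 (R): throw ball5 h=6 -> lands@15:R; in-air after throw: [b4@10:L b1@11:R b6@12:L b3@13:R b2@14:L b5@15:R]
Beat 10 (L): throw ball4 h=6 -> lands@16:L; in-air after throw: [b1@11:R b6@12:L b3@13:R b2@14:L b5@15:R b4@16:L]
Beat 11 (R): throw ball1 h=7 -> lands@18:L; in-air after throw: [b6@12:L b3@13:R b2@14:L b5@15:R b4@16:L b1@18:L]
Beat 12 (L): throw ball6 h=5 -> lands@17:R; in-air after throw: [b3@13:R b2@14:L b5@15:R b4@16:L b6@17:R b1@18:L]
Beat 13 (R): throw ball3 h=6 -> lands@19:R; in-air after throw: [b2@14:L b5@15:R b4@16:L b6@17:R b1@18:L b3@19:R]
Ball 3: thrown@2 h=6 -> first land @8; rethrown@8 h=5 -> second land @13

Answer: 8 13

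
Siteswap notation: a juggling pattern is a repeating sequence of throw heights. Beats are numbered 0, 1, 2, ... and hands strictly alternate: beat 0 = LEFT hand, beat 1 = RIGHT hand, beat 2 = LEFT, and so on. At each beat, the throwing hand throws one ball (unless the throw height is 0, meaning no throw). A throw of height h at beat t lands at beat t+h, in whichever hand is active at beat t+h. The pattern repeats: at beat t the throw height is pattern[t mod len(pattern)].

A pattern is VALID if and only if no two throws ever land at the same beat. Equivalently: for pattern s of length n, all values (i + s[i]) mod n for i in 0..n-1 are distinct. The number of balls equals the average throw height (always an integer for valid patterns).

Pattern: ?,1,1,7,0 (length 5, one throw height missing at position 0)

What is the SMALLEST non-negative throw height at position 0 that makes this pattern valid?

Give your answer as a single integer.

Answer: 1

Derivation:
i=0: s[i]=? (unknown)
i=1: (1 + 1) mod 5 = 2
i=2: (2 + 1) mod 5 = 3
i=3: (3 + 7) mod 5 = 0
i=4: (4 + 0) mod 5 = 4
Known residues: [0, 2, 3, 4]; need a permutation of 0..4, so missing residue r = 1
Need (0 + s) mod 5 = 1; smallest s = (1 - 0) mod 5 = 1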